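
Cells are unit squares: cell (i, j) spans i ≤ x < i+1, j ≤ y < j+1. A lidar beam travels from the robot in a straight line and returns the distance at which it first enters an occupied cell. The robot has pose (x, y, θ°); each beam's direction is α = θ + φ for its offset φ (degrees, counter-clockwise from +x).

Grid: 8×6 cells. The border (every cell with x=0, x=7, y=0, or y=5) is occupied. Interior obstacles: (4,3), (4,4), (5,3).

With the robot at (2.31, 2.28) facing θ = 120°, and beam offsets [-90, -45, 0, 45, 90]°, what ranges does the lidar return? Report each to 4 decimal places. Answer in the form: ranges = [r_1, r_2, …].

ranges = [1.9514, 2.8160, 2.6200, 1.3562, 1.5127]

beam 1: φ=-90°, α=30°
  d=(0.8660,0.5000)  start (2,2)  tX=0.7967 tY=1.4400  stride 1/|dx|=1.1547 1/|dy|=2.0000
    cross x-line → (3,2), t=0.7967
    cross y-line → (3,3), t=1.4400
    cross x-line → (4,3), t=1.9514 (wall)
  → r_1 = 1.9514
beam 2: φ=-45°, α=75°
  d=(0.2588,0.9659)  start (2,2)  tX=2.6660 tY=0.7454  stride 1/|dx|=3.8637 1/|dy|=1.0353
    cross y-line → (2,3), t=0.7454
    cross y-line → (2,4), t=1.7807
    cross x-line → (3,4), t=2.6660
    cross y-line → (3,5), t=2.8160 (wall)
  → r_2 = 2.8160
beam 3: φ=0°, α=120°
  d=(-0.5000,0.8660)  start (2,2)  tX=0.6200 tY=0.8314  stride 1/|dx|=2.0000 1/|dy|=1.1547
    cross x-line → (1,2), t=0.6200
    cross y-line → (1,3), t=0.8314
    cross y-line → (1,4), t=1.9861
    cross x-line → (0,4), t=2.6200 (wall)
  → r_3 = 2.6200
beam 4: φ=45°, α=165°
  d=(-0.9659,0.2588)  start (2,2)  tX=0.3209 tY=2.7819  stride 1/|dx|=1.0353 1/|dy|=3.8637
    cross x-line → (1,2), t=0.3209
    cross x-line → (0,2), t=1.3562 (wall)
  → r_4 = 1.3562
beam 5: φ=90°, α=210°
  d=(-0.8660,-0.5000)  start (2,2)  tX=0.3580 tY=0.5600  stride 1/|dx|=1.1547 1/|dy|=2.0000
    cross x-line → (1,2), t=0.3580
    cross y-line → (1,1), t=0.5600
    cross x-line → (0,1), t=1.5127 (wall)
  → r_5 = 1.5127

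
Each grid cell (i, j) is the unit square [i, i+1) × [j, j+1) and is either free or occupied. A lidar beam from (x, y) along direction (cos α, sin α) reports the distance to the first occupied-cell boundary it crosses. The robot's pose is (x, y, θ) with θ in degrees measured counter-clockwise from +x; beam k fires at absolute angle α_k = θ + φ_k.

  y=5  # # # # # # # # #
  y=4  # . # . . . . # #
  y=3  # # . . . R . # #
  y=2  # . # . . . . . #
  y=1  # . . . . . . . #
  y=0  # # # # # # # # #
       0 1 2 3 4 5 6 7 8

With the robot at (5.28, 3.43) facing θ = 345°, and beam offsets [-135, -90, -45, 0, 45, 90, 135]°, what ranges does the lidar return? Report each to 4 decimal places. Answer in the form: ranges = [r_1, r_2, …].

beam 1: φ=-135°, α=210°
  d=(-0.8660,-0.5000)  start (5,3)  tX=0.3233 tY=0.8600  stride 1/|dx|=1.1547 1/|dy|=2.0000
    cross x-line → (4,3), t=0.3233
    cross y-line → (4,2), t=0.8600
    cross x-line → (3,2), t=1.4780
    cross x-line → (2,2), t=2.6327 (wall)
  → r_1 = 2.6327
beam 2: φ=-90°, α=255°
  d=(-0.2588,-0.9659)  start (5,3)  tX=1.0818 tY=0.4452  stride 1/|dx|=3.8637 1/|dy|=1.0353
    cross y-line → (5,2), t=0.4452
    cross x-line → (4,2), t=1.0818
    cross y-line → (4,1), t=1.4804
    cross y-line → (4,0), t=2.5157 (wall)
  → r_2 = 2.5157
beam 3: φ=-45°, α=300°
  d=(0.5000,-0.8660)  start (5,3)  tX=1.4400 tY=0.4965  stride 1/|dx|=2.0000 1/|dy|=1.1547
    cross y-line → (5,2), t=0.4965
    cross x-line → (6,2), t=1.4400
    cross y-line → (6,1), t=1.6512
    cross y-line → (6,0), t=2.8059 (wall)
  → r_3 = 2.8059
beam 4: φ=0°, α=345°
  d=(0.9659,-0.2588)  start (5,3)  tX=0.7454 tY=1.6614  stride 1/|dx|=1.0353 1/|dy|=3.8637
    cross x-line → (6,3), t=0.7454
    cross y-line → (6,2), t=1.6614
    cross x-line → (7,2), t=1.7807
    cross x-line → (8,2), t=2.8160 (wall)
  → r_4 = 2.8160
beam 5: φ=45°, α=30°
  d=(0.8660,0.5000)  start (5,3)  tX=0.8314 tY=1.1400  stride 1/|dx|=1.1547 1/|dy|=2.0000
    cross x-line → (6,3), t=0.8314
    cross y-line → (6,4), t=1.1400
    cross x-line → (7,4), t=1.9861 (wall)
  → r_5 = 1.9861
beam 6: φ=90°, α=75°
  d=(0.2588,0.9659)  start (5,3)  tX=2.7819 tY=0.5901  stride 1/|dx|=3.8637 1/|dy|=1.0353
    cross y-line → (5,4), t=0.5901
    cross y-line → (5,5), t=1.6254 (wall)
  → r_6 = 1.6254
beam 7: φ=135°, α=120°
  d=(-0.5000,0.8660)  start (5,3)  tX=0.5600 tY=0.6582  stride 1/|dx|=2.0000 1/|dy|=1.1547
    cross x-line → (4,3), t=0.5600
    cross y-line → (4,4), t=0.6582
    cross y-line → (4,5), t=1.8129 (wall)
  → r_7 = 1.8129

ranges = [2.6327, 2.5157, 2.8059, 2.8160, 1.9861, 1.6254, 1.8129]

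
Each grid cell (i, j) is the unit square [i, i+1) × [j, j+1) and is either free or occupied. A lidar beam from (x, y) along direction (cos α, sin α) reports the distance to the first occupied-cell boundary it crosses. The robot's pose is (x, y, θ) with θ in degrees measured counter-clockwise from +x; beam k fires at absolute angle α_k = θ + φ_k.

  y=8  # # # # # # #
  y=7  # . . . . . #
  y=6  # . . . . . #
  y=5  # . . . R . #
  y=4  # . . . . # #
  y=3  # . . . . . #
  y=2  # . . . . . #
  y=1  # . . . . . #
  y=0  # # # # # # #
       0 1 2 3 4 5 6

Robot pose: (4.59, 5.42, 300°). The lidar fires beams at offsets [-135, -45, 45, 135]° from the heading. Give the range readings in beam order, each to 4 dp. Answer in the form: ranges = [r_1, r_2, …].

ranges = [3.7166, 4.5759, 1.4597, 2.6710]

beam 1: φ=-135°, α=165°
  dir = (cos 165°, sin 165°) = (-0.9659, 0.2588); from cell (4,5)
  next x-line at t=0.6108, next y-line at t=2.2409; Δt_x=1.0353, Δt_y=3.8637
    x: enter (3,5) at t=0.6108
    x: enter (2,5) at t=1.6461
    y: enter (2,6) at t=2.2409
    x: enter (1,6) at t=2.6814
    x: enter (0,6) at t=3.7166 ← occupied
  → r_1 = 3.7166
beam 2: φ=-45°, α=255°
  dir = (cos 255°, sin 255°) = (-0.2588, -0.9659); from cell (4,5)
  next x-line at t=2.2796, next y-line at t=0.4348; Δt_x=3.8637, Δt_y=1.0353
    y: enter (4,4) at t=0.4348
    y: enter (4,3) at t=1.4701
    x: enter (3,3) at t=2.2796
    y: enter (3,2) at t=2.5054
    y: enter (3,1) at t=3.5406
    y: enter (3,0) at t=4.5759 ← occupied
  → r_2 = 4.5759
beam 3: φ=45°, α=345°
  dir = (cos 345°, sin 345°) = (0.9659, -0.2588); from cell (4,5)
  next x-line at t=0.4245, next y-line at t=1.6228; Δt_x=1.0353, Δt_y=3.8637
    x: enter (5,5) at t=0.4245
    x: enter (6,5) at t=1.4597 ← occupied
  → r_3 = 1.4597
beam 4: φ=135°, α=75°
  dir = (cos 75°, sin 75°) = (0.2588, 0.9659); from cell (4,5)
  next x-line at t=1.5841, next y-line at t=0.6005; Δt_x=3.8637, Δt_y=1.0353
    y: enter (4,6) at t=0.6005
    x: enter (5,6) at t=1.5841
    y: enter (5,7) at t=1.6357
    y: enter (5,8) at t=2.6710 ← occupied
  → r_4 = 2.6710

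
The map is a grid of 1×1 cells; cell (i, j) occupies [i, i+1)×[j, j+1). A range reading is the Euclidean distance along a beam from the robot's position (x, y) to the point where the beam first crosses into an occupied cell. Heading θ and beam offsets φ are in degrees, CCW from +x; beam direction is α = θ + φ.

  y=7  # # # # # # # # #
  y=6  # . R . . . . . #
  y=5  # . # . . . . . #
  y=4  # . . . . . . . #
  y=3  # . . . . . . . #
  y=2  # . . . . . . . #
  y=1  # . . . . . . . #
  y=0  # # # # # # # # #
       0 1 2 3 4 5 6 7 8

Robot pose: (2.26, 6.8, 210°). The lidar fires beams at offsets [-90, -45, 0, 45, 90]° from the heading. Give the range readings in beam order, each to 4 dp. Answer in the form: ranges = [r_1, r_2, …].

beam 1: φ=-90°, α=120°
  cosα=-0.5000 sinα=0.8660 | (2,6) | tMaxX 0.5200 tMaxY 0.2309 | tΔX 2.0000 tΔY 1.1547
    t=0.2309 [y] (2,7) — stop
  → r_1 = 0.2309
beam 2: φ=-45°, α=165°
  cosα=-0.9659 sinα=0.2588 | (2,6) | tMaxX 0.2692 tMaxY 0.7727 | tΔX 1.0353 tΔY 3.8637
    t=0.2692 [x] (1,6)
    t=0.7727 [y] (1,7) — stop
  → r_2 = 0.7727
beam 3: φ=0°, α=210°
  cosα=-0.8660 sinα=-0.5000 | (2,6) | tMaxX 0.3002 tMaxY 1.6000 | tΔX 1.1547 tΔY 2.0000
    t=0.3002 [x] (1,6)
    t=1.4549 [x] (0,6) — stop
  → r_3 = 1.4549
beam 4: φ=45°, α=255°
  cosα=-0.2588 sinα=-0.9659 | (2,6) | tMaxX 1.0046 tMaxY 0.8282 | tΔX 3.8637 tΔY 1.0353
    t=0.8282 [y] (2,5) — stop
  → r_4 = 0.8282
beam 5: φ=90°, α=300°
  cosα=0.5000 sinα=-0.8660 | (2,6) | tMaxX 1.4800 tMaxY 0.9238 | tΔX 2.0000 tΔY 1.1547
    t=0.9238 [y] (2,5) — stop
  → r_5 = 0.9238

ranges = [0.2309, 0.7727, 1.4549, 0.8282, 0.9238]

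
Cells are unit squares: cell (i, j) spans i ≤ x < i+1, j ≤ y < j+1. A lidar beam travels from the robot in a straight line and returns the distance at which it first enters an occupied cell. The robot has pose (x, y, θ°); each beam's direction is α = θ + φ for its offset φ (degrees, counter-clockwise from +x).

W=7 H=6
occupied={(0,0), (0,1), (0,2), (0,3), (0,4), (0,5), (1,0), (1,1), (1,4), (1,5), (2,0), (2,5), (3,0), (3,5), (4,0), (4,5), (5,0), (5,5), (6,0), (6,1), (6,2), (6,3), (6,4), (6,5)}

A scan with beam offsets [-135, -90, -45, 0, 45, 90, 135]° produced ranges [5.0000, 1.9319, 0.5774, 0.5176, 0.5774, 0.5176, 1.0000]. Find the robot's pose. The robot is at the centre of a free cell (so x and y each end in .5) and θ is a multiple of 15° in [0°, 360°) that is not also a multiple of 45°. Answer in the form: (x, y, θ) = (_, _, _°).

(x, y, θ) = (5.5, 1.5, 285°)

The pose lattice has 18·16 = 288 candidates. Test each by forward raycasting.
  (1.5, 3.5, 30°): beam 1 = 1.5529 ≠ 5.0000 ✗
  (5.5, 1.5, 15°): beam 1 = 0.5774 ≠ 5.0000 ✗
  (2.5, 2.5, 60°): beam 1 = 1.5529 ≠ 5.0000 ✗
  (3.5, 1.5, 210°): beam 1 = 3.6235 ≠ 5.0000 ✗
  …
  (5.5, 1.5, 285°): r_1=5.0000, r_2=1.9319, r_3=0.5774, r_4=0.5176, r_5=0.5774, r_6=0.5176, r_7=1.0000 — all match ✓
Unique over the lattice → pose = (5.5, 1.5, 285°).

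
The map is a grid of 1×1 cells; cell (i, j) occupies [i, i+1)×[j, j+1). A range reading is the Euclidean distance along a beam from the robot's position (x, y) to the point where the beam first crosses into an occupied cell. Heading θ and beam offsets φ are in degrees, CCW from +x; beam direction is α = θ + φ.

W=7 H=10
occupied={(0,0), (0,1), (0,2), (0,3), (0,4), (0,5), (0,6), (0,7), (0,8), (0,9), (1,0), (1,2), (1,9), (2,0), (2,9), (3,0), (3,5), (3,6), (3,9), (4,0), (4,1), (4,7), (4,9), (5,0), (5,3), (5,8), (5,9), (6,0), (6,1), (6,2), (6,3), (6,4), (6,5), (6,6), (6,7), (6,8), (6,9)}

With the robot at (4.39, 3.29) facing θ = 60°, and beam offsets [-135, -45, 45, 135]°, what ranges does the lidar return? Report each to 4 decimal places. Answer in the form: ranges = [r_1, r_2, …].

ranges = [1.3355, 0.6315, 1.7703, 2.4743]

beam 1: φ=-135°, α=285°
  cosα=0.2588 sinα=-0.9659 | (4,3) | tMaxX 2.3569 tMaxY 0.3002 | tΔX 3.8637 tΔY 1.0353
    t=0.3002 [y] (4,2)
    t=1.3355 [y] (4,1) — stop
  → r_1 = 1.3355
beam 2: φ=-45°, α=15°
  cosα=0.9659 sinα=0.2588 | (4,3) | tMaxX 0.6315 tMaxY 2.7432 | tΔX 1.0353 tΔY 3.8637
    t=0.6315 [x] (5,3) — stop
  → r_2 = 0.6315
beam 3: φ=45°, α=105°
  cosα=-0.2588 sinα=0.9659 | (4,3) | tMaxX 1.5068 tMaxY 0.7350 | tΔX 3.8637 tΔY 1.0353
    t=0.7350 [y] (4,4)
    t=1.5068 [x] (3,4)
    t=1.7703 [y] (3,5) — stop
  → r_3 = 1.7703
beam 4: φ=135°, α=195°
  cosα=-0.9659 sinα=-0.2588 | (4,3) | tMaxX 0.4038 tMaxY 1.1205 | tΔX 1.0353 tΔY 3.8637
    t=0.4038 [x] (3,3)
    t=1.1205 [y] (3,2)
    t=1.4390 [x] (2,2)
    t=2.4743 [x] (1,2) — stop
  → r_4 = 2.4743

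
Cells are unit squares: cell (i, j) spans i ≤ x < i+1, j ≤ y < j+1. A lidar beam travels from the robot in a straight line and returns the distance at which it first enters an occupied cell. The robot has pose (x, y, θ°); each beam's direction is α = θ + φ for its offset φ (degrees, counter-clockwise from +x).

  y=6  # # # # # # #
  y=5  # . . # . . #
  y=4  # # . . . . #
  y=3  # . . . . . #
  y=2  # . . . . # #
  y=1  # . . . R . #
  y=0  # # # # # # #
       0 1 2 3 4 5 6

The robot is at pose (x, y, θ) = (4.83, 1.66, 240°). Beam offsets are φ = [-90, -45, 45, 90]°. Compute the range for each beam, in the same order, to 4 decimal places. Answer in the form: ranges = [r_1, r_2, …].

ranges = [4.4225, 2.5500, 0.6833, 1.3200]

beam 1: φ=-90°, α=150°
  d=(-0.8660,0.5000)  start (4,1)  tX=0.9584 tY=0.6800  stride 1/|dx|=1.1547 1/|dy|=2.0000
    cross y-line → (4,2), t=0.6800
    cross x-line → (3,2), t=0.9584
    cross x-line → (2,2), t=2.1131
    cross y-line → (2,3), t=2.6800
    cross x-line → (1,3), t=3.2678
    cross x-line → (0,3), t=4.4225 (wall)
  → r_1 = 4.4225
beam 2: φ=-45°, α=195°
  d=(-0.9659,-0.2588)  start (4,1)  tX=0.8593 tY=2.5500  stride 1/|dx|=1.0353 1/|dy|=3.8637
    cross x-line → (3,1), t=0.8593
    cross x-line → (2,1), t=1.8946
    cross y-line → (2,0), t=2.5500 (wall)
  → r_2 = 2.5500
beam 3: φ=45°, α=285°
  d=(0.2588,-0.9659)  start (4,1)  tX=0.6568 tY=0.6833  stride 1/|dx|=3.8637 1/|dy|=1.0353
    cross x-line → (5,1), t=0.6568
    cross y-line → (5,0), t=0.6833 (wall)
  → r_3 = 0.6833
beam 4: φ=90°, α=330°
  d=(0.8660,-0.5000)  start (4,1)  tX=0.1963 tY=1.3200  stride 1/|dx|=1.1547 1/|dy|=2.0000
    cross x-line → (5,1), t=0.1963
    cross y-line → (5,0), t=1.3200 (wall)
  → r_4 = 1.3200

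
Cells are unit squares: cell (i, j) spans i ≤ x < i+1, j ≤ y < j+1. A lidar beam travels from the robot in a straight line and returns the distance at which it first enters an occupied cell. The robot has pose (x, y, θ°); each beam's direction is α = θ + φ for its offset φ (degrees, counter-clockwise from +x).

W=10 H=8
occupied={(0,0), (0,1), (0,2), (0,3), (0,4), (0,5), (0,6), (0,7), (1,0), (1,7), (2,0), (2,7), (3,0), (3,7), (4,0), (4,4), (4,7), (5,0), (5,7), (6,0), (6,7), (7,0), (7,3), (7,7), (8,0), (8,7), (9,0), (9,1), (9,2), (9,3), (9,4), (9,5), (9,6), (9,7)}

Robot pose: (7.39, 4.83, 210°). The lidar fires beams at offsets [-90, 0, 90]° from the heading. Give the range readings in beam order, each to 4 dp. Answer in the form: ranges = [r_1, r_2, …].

beam 1: φ=-90°, α=120°
  cosα=-0.5000 sinα=0.8660 | (7,4) | tMaxX 0.7800 tMaxY 0.1963 | tΔX 2.0000 tΔY 1.1547
    t=0.1963 [y] (7,5)
    t=0.7800 [x] (6,5)
    t=1.3510 [y] (6,6)
    t=2.5057 [y] (6,7) — stop
  → r_1 = 2.5057
beam 2: φ=0°, α=210°
  cosα=-0.8660 sinα=-0.5000 | (7,4) | tMaxX 0.4503 tMaxY 1.6600 | tΔX 1.1547 tΔY 2.0000
    t=0.4503 [x] (6,4)
    t=1.6050 [x] (5,4)
    t=1.6600 [y] (5,3)
    t=2.7597 [x] (4,3)
    t=3.6600 [y] (4,2)
    t=3.9144 [x] (3,2)
    t=5.0691 [x] (2,2)
    t=5.6600 [y] (2,1)
    t=6.2238 [x] (1,1)
    t=7.3785 [x] (0,1) — stop
  → r_2 = 7.3785
beam 3: φ=90°, α=300°
  cosα=0.5000 sinα=-0.8660 | (7,4) | tMaxX 1.2200 tMaxY 0.9584 | tΔX 2.0000 tΔY 1.1547
    t=0.9584 [y] (7,3) — stop
  → r_3 = 0.9584

ranges = [2.5057, 7.3785, 0.9584]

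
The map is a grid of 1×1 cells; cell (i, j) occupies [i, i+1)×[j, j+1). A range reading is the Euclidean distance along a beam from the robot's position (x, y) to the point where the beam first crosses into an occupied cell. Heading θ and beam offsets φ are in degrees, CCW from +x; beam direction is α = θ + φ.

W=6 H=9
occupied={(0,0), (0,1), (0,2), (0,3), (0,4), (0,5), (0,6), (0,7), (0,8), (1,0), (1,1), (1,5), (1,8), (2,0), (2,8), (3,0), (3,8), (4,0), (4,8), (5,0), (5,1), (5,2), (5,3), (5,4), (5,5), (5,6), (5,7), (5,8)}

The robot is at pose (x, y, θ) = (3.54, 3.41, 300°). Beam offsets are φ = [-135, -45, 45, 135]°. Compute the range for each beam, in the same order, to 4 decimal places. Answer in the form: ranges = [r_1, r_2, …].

beam 1: φ=-135°, α=165°
  direction (-0.9659, 0.2588); cell (3,3); t to first gridline: x 0.5590, y 2.2796 (then +1.0353 / +3.8637)
    (2,3) via x @ 0.5590
    (1,3) via x @ 1.5943
    (1,4) via y @ 2.2796
    (0,4) via x @ 2.6296  # hit
  → r_1 = 2.6296
beam 2: φ=-45°, α=255°
  direction (-0.2588, -0.9659); cell (3,3); t to first gridline: x 2.0864, y 0.4245 (then +3.8637 / +1.0353)
    (3,2) via y @ 0.4245
    (3,1) via y @ 1.4597
    (2,1) via x @ 2.0864
    (2,0) via y @ 2.4950  # hit
  → r_2 = 2.4950
beam 3: φ=45°, α=345°
  direction (0.9659, -0.2588); cell (3,3); t to first gridline: x 0.4762, y 1.5841 (then +1.0353 / +3.8637)
    (4,3) via x @ 0.4762
    (5,3) via x @ 1.5115  # hit
  → r_3 = 1.5115
beam 4: φ=135°, α=75°
  direction (0.2588, 0.9659); cell (3,3); t to first gridline: x 1.7773, y 0.6108 (then +3.8637 / +1.0353)
    (3,4) via y @ 0.6108
    (3,5) via y @ 1.6461
    (4,5) via x @ 1.7773
    (4,6) via y @ 2.6814
    (4,7) via y @ 3.7166
    (4,8) via y @ 4.7519  # hit
  → r_4 = 4.7519

ranges = [2.6296, 2.4950, 1.5115, 4.7519]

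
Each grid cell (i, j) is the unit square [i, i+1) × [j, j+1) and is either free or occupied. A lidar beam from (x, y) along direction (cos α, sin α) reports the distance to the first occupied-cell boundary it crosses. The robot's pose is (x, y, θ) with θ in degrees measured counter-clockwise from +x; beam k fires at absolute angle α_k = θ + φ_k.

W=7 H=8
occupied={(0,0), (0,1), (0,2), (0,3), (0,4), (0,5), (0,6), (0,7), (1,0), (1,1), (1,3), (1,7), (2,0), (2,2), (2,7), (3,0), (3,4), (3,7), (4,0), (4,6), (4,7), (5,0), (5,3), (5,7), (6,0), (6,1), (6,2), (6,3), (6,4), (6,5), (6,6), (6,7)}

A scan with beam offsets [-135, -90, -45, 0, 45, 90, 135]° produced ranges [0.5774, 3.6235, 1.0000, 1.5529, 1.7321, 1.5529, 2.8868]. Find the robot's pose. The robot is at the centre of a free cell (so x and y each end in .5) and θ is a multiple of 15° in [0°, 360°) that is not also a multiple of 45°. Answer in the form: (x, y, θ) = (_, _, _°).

Candidates: 24 free-cell centres × 16 headings = 384 poses. Raycast each; keep the one whose scan matches to 4 dp.
  (1.5, 2.5, 240°): beam 1 = 0.5176 ≠ 0.5774 ✗
  (4.5, 2.5, 255°): beam 1 = 1.7321 ≠ 0.5774 ✗
  (5.5, 1.5, 285°): beam 1 = 2.8868 ≠ 0.5774 ✗
  (3.5, 6.5, 285°): beam 1 = 1.0000 ≠ 0.5774 ✗
  …
  (4.5, 4.5, 345°): r_1=0.5774, r_2=3.6235, r_3=1.0000, r_4=1.5529, r_5=1.7321, r_6=1.5529, r_7=2.8868 — all match ✓
Only this pose fits every beam.

(x, y, θ) = (4.5, 4.5, 345°)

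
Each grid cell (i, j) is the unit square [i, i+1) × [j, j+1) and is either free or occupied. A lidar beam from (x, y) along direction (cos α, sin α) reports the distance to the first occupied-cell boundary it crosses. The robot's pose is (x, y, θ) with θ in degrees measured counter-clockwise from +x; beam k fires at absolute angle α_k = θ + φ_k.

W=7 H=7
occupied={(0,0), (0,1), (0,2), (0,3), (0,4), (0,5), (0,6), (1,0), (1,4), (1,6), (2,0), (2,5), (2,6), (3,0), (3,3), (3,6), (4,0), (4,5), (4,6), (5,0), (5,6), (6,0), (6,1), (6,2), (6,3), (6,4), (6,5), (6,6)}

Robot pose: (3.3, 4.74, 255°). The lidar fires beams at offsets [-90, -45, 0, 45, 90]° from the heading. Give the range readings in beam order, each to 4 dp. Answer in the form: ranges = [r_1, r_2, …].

beam 1: φ=-90°, α=165°
  d=(-0.9659,0.2588)  start (3,4)  tX=0.3106 tY=1.0046  stride 1/|dx|=1.0353 1/|dy|=3.8637
    cross x-line → (2,4), t=0.3106
    cross y-line → (2,5), t=1.0046 (wall)
  → r_1 = 1.0046
beam 2: φ=-45°, α=210°
  d=(-0.8660,-0.5000)  start (3,4)  tX=0.3464 tY=1.4800  stride 1/|dx|=1.1547 1/|dy|=2.0000
    cross x-line → (2,4), t=0.3464
    cross y-line → (2,3), t=1.4800
    cross x-line → (1,3), t=1.5011
    cross x-line → (0,3), t=2.6558 (wall)
  → r_2 = 2.6558
beam 3: φ=0°, α=255°
  d=(-0.2588,-0.9659)  start (3,4)  tX=1.1591 tY=0.7661  stride 1/|dx|=3.8637 1/|dy|=1.0353
    cross y-line → (3,3), t=0.7661 (wall)
  → r_3 = 0.7661
beam 4: φ=45°, α=300°
  d=(0.5000,-0.8660)  start (3,4)  tX=1.4000 tY=0.8545  stride 1/|dx|=2.0000 1/|dy|=1.1547
    cross y-line → (3,3), t=0.8545 (wall)
  → r_4 = 0.8545
beam 5: φ=90°, α=345°
  d=(0.9659,-0.2588)  start (3,4)  tX=0.7247 tY=2.8591  stride 1/|dx|=1.0353 1/|dy|=3.8637
    cross x-line → (4,4), t=0.7247
    cross x-line → (5,4), t=1.7600
    cross x-line → (6,4), t=2.7952 (wall)
  → r_5 = 2.7952

ranges = [1.0046, 2.6558, 0.7661, 0.8545, 2.7952]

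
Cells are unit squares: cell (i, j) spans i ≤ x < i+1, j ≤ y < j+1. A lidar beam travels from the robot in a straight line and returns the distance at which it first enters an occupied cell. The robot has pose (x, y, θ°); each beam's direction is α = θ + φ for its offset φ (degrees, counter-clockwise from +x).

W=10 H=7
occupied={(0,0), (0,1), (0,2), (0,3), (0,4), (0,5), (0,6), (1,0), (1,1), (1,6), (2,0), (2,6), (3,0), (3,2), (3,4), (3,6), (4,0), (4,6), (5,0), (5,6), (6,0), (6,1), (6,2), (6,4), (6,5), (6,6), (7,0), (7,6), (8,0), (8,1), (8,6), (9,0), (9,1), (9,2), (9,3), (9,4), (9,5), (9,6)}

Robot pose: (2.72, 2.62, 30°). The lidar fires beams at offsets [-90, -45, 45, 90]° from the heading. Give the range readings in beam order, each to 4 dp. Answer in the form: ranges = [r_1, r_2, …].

ranges = [0.5600, 0.2899, 1.4287, 3.4400]

beam 1: φ=-90°, α=300°
  cosα=0.5000 sinα=-0.8660 | (2,2) | tMaxX 0.5600 tMaxY 0.7159 | tΔX 2.0000 tΔY 1.1547
    t=0.5600 [x] (3,2) — stop
  → r_1 = 0.5600
beam 2: φ=-45°, α=345°
  cosα=0.9659 sinα=-0.2588 | (2,2) | tMaxX 0.2899 tMaxY 2.3955 | tΔX 1.0353 tΔY 3.8637
    t=0.2899 [x] (3,2) — stop
  → r_2 = 0.2899
beam 3: φ=45°, α=75°
  cosα=0.2588 sinα=0.9659 | (2,2) | tMaxX 1.0818 tMaxY 0.3934 | tΔX 3.8637 tΔY 1.0353
    t=0.3934 [y] (2,3)
    t=1.0818 [x] (3,3)
    t=1.4287 [y] (3,4) — stop
  → r_3 = 1.4287
beam 4: φ=90°, α=120°
  cosα=-0.5000 sinα=0.8660 | (2,2) | tMaxX 1.4400 tMaxY 0.4388 | tΔX 2.0000 tΔY 1.1547
    t=0.4388 [y] (2,3)
    t=1.4400 [x] (1,3)
    t=1.5935 [y] (1,4)
    t=2.7482 [y] (1,5)
    t=3.4400 [x] (0,5) — stop
  → r_4 = 3.4400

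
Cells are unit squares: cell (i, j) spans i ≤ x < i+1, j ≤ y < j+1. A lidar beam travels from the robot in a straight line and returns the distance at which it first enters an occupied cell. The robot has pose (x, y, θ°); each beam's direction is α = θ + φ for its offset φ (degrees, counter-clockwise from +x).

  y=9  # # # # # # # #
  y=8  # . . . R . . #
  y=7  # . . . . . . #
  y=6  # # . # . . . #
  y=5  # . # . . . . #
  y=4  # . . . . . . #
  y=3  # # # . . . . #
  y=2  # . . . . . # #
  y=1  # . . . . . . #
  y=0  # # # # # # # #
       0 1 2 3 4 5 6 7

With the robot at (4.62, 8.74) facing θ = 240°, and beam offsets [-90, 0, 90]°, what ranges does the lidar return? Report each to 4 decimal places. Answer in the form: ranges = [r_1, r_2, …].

ranges = [0.5200, 2.0092, 2.7482]

beam 1: φ=-90°, α=150°
  direction (-0.8660, 0.5000); cell (4,8); t to first gridline: x 0.7159, y 0.5200 (then +1.1547 / +2.0000)
    (4,9) via y @ 0.5200  # hit
  → r_1 = 0.5200
beam 2: φ=0°, α=240°
  direction (-0.5000, -0.8660); cell (4,8); t to first gridline: x 1.2400, y 0.8545 (then +2.0000 / +1.1547)
    (4,7) via y @ 0.8545
    (3,7) via x @ 1.2400
    (3,6) via y @ 2.0092  # hit
  → r_2 = 2.0092
beam 3: φ=90°, α=330°
  direction (0.8660, -0.5000); cell (4,8); t to first gridline: x 0.4388, y 1.4800 (then +1.1547 / +2.0000)
    (5,8) via x @ 0.4388
    (5,7) via y @ 1.4800
    (6,7) via x @ 1.5935
    (7,7) via x @ 2.7482  # hit
  → r_3 = 2.7482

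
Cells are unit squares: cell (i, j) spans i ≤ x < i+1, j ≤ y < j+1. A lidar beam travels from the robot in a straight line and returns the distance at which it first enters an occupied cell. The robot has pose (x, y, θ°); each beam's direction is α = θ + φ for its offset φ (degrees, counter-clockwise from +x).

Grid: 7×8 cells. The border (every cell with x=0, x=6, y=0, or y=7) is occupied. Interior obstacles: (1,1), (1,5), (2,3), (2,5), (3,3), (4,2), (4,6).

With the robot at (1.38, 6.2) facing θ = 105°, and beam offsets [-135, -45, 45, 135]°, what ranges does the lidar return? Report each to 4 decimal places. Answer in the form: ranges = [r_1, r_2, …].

ranges = [0.4000, 0.9238, 0.4388, 0.2309]

beam 1: φ=-135°, α=330°
  dir = (cos 330°, sin 330°) = (0.8660, -0.5000); from cell (1,6)
  next x-line at t=0.7159, next y-line at t=0.4000; Δt_x=1.1547, Δt_y=2.0000
    y: enter (1,5) at t=0.4000 ← occupied
  → r_1 = 0.4000
beam 2: φ=-45°, α=60°
  dir = (cos 60°, sin 60°) = (0.5000, 0.8660); from cell (1,6)
  next x-line at t=1.2400, next y-line at t=0.9238; Δt_x=2.0000, Δt_y=1.1547
    y: enter (1,7) at t=0.9238 ← occupied
  → r_2 = 0.9238
beam 3: φ=45°, α=150°
  dir = (cos 150°, sin 150°) = (-0.8660, 0.5000); from cell (1,6)
  next x-line at t=0.4388, next y-line at t=1.6000; Δt_x=1.1547, Δt_y=2.0000
    x: enter (0,6) at t=0.4388 ← occupied
  → r_3 = 0.4388
beam 4: φ=135°, α=240°
  dir = (cos 240°, sin 240°) = (-0.5000, -0.8660); from cell (1,6)
  next x-line at t=0.7600, next y-line at t=0.2309; Δt_x=2.0000, Δt_y=1.1547
    y: enter (1,5) at t=0.2309 ← occupied
  → r_4 = 0.2309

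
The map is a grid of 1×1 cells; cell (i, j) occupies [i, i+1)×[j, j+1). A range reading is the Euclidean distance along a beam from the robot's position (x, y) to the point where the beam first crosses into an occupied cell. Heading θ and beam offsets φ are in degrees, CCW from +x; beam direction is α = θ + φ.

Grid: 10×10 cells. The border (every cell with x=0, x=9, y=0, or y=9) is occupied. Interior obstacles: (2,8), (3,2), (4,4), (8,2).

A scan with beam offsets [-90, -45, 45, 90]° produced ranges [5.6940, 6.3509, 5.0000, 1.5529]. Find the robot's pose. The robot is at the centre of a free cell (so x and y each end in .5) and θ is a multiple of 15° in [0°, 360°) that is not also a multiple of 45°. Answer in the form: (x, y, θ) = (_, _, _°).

(x, y, θ) = (2.5, 6.5, 345°)

Candidates: 60 free-cell centres × 16 headings = 960 poses. Raycast each; keep the one whose scan matches to 4 dp.
  (1.5, 8.5, 15°): beam 1 = 5.7956 ≠ 5.6940 ✗
  (2.5, 3.5, 75°): beam 2 = 1.7321 ≠ 6.3509 ✗
  (5.5, 6.5, 165°): beam 1 = 2.5882 ≠ 5.6940 ✗
  (2.5, 2.5, 165°): beam 1 = 6.7293 ≠ 5.6940 ✗
  …
  (2.5, 6.5, 345°): r_1=5.6940, r_2=6.3509, r_3=5.0000, r_4=1.5529 — all match ✓
Only this pose fits every beam.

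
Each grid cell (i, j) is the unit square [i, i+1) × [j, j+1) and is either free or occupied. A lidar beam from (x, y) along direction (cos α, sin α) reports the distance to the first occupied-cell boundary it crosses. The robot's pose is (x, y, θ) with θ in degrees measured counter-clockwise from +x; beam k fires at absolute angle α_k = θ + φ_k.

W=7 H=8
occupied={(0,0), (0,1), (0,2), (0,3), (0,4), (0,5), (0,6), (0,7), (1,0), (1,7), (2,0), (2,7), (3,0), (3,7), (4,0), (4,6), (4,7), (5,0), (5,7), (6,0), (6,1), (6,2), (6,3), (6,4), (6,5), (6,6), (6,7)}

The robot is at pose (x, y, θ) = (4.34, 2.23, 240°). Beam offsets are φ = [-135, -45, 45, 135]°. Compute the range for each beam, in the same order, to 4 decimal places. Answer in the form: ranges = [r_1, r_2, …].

ranges = [4.9383, 3.4578, 1.2734, 1.7186]

beam 1: φ=-135°, α=105°
  dir = (cos 105°, sin 105°) = (-0.2588, 0.9659); from cell (4,2)
  next x-line at t=1.3137, next y-line at t=0.7972; Δt_x=3.8637, Δt_y=1.0353
    y: enter (4,3) at t=0.7972
    x: enter (3,3) at t=1.3137
    y: enter (3,4) at t=1.8324
    y: enter (3,5) at t=2.8677
    y: enter (3,6) at t=3.9030
    y: enter (3,7) at t=4.9383 ← occupied
  → r_1 = 4.9383
beam 2: φ=-45°, α=195°
  dir = (cos 195°, sin 195°) = (-0.9659, -0.2588); from cell (4,2)
  next x-line at t=0.3520, next y-line at t=0.8887; Δt_x=1.0353, Δt_y=3.8637
    x: enter (3,2) at t=0.3520
    y: enter (3,1) at t=0.8887
    x: enter (2,1) at t=1.3873
    x: enter (1,1) at t=2.4225
    x: enter (0,1) at t=3.4578 ← occupied
  → r_2 = 3.4578
beam 3: φ=45°, α=285°
  dir = (cos 285°, sin 285°) = (0.2588, -0.9659); from cell (4,2)
  next x-line at t=2.5500, next y-line at t=0.2381; Δt_x=3.8637, Δt_y=1.0353
    y: enter (4,1) at t=0.2381
    y: enter (4,0) at t=1.2734 ← occupied
  → r_3 = 1.2734
beam 4: φ=135°, α=15°
  dir = (cos 15°, sin 15°) = (0.9659, 0.2588); from cell (4,2)
  next x-line at t=0.6833, next y-line at t=2.9751; Δt_x=1.0353, Δt_y=3.8637
    x: enter (5,2) at t=0.6833
    x: enter (6,2) at t=1.7186 ← occupied
  → r_4 = 1.7186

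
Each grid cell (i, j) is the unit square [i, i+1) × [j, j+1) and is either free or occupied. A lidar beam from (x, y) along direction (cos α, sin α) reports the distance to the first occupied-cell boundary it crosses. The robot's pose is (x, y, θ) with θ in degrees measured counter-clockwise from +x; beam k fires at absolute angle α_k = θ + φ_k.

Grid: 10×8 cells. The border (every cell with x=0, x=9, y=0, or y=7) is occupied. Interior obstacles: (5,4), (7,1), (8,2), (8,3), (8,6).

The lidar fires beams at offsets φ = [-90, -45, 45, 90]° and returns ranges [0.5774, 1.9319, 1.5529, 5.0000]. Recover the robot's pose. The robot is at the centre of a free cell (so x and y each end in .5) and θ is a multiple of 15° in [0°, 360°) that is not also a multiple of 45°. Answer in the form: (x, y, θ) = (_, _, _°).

Enumerate (i+0.5, j+0.5, θ) over the 43 free cells and 16 admissible headings. For each, cast all 4 beams and compare to the given ranges.
  (8.5, 1.5, 120°): beam 2 = 0.5176 ≠ 1.9319 ✗
  (5.5, 3.5, 165°): beam 1 = 0.5176 ≠ 0.5774 ✗
  (7.5, 2.5, 15°): beam 1 = 0.5176 ≠ 0.5774 ✗
  …
  (5.5, 6.5, 210°): r_1=0.5774, r_2=1.9319, r_3=1.5529, r_4=5.0000 — all match ✓
Only this pose fits every beam.

(x, y, θ) = (5.5, 6.5, 210°)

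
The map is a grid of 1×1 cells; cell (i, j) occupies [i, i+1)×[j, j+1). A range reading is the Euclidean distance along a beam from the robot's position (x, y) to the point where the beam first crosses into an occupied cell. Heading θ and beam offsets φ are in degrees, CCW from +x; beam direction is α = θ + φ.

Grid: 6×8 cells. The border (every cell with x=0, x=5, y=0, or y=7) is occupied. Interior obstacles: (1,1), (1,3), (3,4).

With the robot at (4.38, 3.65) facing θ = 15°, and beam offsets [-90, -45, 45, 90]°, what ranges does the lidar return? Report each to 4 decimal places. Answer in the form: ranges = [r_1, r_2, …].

beam 1: φ=-90°, α=285°
  direction (0.2588, -0.9659); cell (4,3); t to first gridline: x 2.3955, y 0.6729 (then +3.8637 / +1.0353)
    (4,2) via y @ 0.6729
    (4,1) via y @ 1.7082
    (5,1) via x @ 2.3955  # hit
  → r_1 = 2.3955
beam 2: φ=-45°, α=330°
  direction (0.8660, -0.5000); cell (4,3); t to first gridline: x 0.7159, y 1.3000 (then +1.1547 / +2.0000)
    (5,3) via x @ 0.7159  # hit
  → r_2 = 0.7159
beam 3: φ=45°, α=60°
  direction (0.5000, 0.8660); cell (4,3); t to first gridline: x 1.2400, y 0.4041 (then +2.0000 / +1.1547)
    (4,4) via y @ 0.4041
    (5,4) via x @ 1.2400  # hit
  → r_3 = 1.2400
beam 4: φ=90°, α=105°
  direction (-0.2588, 0.9659); cell (4,3); t to first gridline: x 1.4682, y 0.3623 (then +3.8637 / +1.0353)
    (4,4) via y @ 0.3623
    (4,5) via y @ 1.3976
    (3,5) via x @ 1.4682
    (3,6) via y @ 2.4329
    (3,7) via y @ 3.4682  # hit
  → r_4 = 3.4682

ranges = [2.3955, 0.7159, 1.2400, 3.4682]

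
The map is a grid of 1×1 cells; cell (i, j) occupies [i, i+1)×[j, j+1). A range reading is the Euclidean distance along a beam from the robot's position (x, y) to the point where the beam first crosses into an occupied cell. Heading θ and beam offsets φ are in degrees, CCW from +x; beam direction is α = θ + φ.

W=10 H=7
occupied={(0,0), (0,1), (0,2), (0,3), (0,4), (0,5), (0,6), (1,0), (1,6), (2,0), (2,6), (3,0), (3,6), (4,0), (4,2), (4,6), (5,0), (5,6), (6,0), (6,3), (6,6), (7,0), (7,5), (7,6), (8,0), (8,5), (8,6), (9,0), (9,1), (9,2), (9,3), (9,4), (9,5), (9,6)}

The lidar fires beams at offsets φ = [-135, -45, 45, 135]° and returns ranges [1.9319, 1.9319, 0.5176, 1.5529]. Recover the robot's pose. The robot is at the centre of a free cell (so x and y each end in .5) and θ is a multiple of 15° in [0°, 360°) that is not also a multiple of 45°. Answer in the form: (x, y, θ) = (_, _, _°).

The pose lattice has 36·16 = 576 candidates. Test each by forward raycasting.
  (7.5, 2.5, 195°): beam 1 = 2.8868 ≠ 1.9319 ✗
  (7.5, 1.5, 165°): beam 1 = 1.7321 ≠ 1.9319 ✗
  (3.5, 5.5, 210°): beam 1 = 0.5176 ≠ 1.9319 ✗
  (6.5, 2.5, 240°): beam 1 = 0.5176 ≠ 1.9319 ✗
  …
  (7.5, 1.5, 240°): r_1=1.9319, r_2=1.9319, r_3=0.5176, r_4=1.5529 — all match ✓
No second candidate reproduces the full scan.

(x, y, θ) = (7.5, 1.5, 240°)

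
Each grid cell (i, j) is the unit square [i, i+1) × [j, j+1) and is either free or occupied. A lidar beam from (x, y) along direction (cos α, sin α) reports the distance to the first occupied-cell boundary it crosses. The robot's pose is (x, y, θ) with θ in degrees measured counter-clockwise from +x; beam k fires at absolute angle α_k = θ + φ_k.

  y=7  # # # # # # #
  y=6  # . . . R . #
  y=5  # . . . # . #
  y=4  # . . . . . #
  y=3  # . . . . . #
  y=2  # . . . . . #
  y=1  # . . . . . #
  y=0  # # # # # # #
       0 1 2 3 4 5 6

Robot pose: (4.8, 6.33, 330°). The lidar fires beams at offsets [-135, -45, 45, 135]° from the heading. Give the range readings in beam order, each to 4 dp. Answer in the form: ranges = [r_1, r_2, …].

beam 1: φ=-135°, α=195°
  dir = (cos 195°, sin 195°) = (-0.9659, -0.2588); from cell (4,6)
  next x-line at t=0.8282, next y-line at t=1.2750; Δt_x=1.0353, Δt_y=3.8637
    x: enter (3,6) at t=0.8282
    y: enter (3,5) at t=1.2750
    x: enter (2,5) at t=1.8635
    x: enter (1,5) at t=2.8988
    x: enter (0,5) at t=3.9340 ← occupied
  → r_1 = 3.9340
beam 2: φ=-45°, α=285°
  dir = (cos 285°, sin 285°) = (0.2588, -0.9659); from cell (4,6)
  next x-line at t=0.7727, next y-line at t=0.3416; Δt_x=3.8637, Δt_y=1.0353
    y: enter (4,5) at t=0.3416 ← occupied
  → r_2 = 0.3416
beam 3: φ=45°, α=15°
  dir = (cos 15°, sin 15°) = (0.9659, 0.2588); from cell (4,6)
  next x-line at t=0.2071, next y-line at t=2.5887; Δt_x=1.0353, Δt_y=3.8637
    x: enter (5,6) at t=0.2071
    x: enter (6,6) at t=1.2423 ← occupied
  → r_3 = 1.2423
beam 4: φ=135°, α=105°
  dir = (cos 105°, sin 105°) = (-0.2588, 0.9659); from cell (4,6)
  next x-line at t=3.0910, next y-line at t=0.6936; Δt_x=3.8637, Δt_y=1.0353
    y: enter (4,7) at t=0.6936 ← occupied
  → r_4 = 0.6936

ranges = [3.9340, 0.3416, 1.2423, 0.6936]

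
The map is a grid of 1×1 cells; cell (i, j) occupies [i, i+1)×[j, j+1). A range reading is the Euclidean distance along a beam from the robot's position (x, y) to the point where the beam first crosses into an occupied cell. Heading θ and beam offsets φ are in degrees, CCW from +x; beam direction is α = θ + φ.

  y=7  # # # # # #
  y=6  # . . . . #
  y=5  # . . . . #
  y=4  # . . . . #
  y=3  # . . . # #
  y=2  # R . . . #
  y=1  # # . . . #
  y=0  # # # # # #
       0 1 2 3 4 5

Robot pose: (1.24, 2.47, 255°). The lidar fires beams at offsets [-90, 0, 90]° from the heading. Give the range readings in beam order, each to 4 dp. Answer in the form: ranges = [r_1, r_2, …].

beam 1: φ=-90°, α=165°
  d=(-0.9659,0.2588)  start (1,2)  tX=0.2485 tY=2.0478  stride 1/|dx|=1.0353 1/|dy|=3.8637
    cross x-line → (0,2), t=0.2485 (wall)
  → r_1 = 0.2485
beam 2: φ=0°, α=255°
  d=(-0.2588,-0.9659)  start (1,2)  tX=0.9273 tY=0.4866  stride 1/|dx|=3.8637 1/|dy|=1.0353
    cross y-line → (1,1), t=0.4866 (wall)
  → r_2 = 0.4866
beam 3: φ=90°, α=345°
  d=(0.9659,-0.2588)  start (1,2)  tX=0.7868 tY=1.8159  stride 1/|dx|=1.0353 1/|dy|=3.8637
    cross x-line → (2,2), t=0.7868
    cross y-line → (2,1), t=1.8159
    cross x-line → (3,1), t=1.8221
    cross x-line → (4,1), t=2.8574
    cross x-line → (5,1), t=3.8926 (wall)
  → r_3 = 3.8926

ranges = [0.2485, 0.4866, 3.8926]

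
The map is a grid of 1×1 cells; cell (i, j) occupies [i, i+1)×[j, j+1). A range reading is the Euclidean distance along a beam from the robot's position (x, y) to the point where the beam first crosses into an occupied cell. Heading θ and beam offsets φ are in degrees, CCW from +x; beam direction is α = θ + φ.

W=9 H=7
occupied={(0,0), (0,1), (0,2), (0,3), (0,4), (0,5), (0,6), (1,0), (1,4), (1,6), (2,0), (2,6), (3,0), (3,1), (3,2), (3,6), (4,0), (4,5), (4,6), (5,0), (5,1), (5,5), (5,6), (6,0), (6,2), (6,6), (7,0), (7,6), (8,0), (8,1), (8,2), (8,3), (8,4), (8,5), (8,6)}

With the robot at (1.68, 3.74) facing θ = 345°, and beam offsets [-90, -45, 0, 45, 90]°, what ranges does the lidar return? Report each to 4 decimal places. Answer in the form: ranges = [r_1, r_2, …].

ranges = [2.6273, 2.6400, 4.4724, 2.6789, 0.2692]

beam 1: φ=-90°, α=255°
  d=(-0.2588,-0.9659)  start (1,3)  tX=2.6273 tY=0.7661  stride 1/|dx|=3.8637 1/|dy|=1.0353
    cross y-line → (1,2), t=0.7661
    cross y-line → (1,1), t=1.8014
    cross x-line → (0,1), t=2.6273 (wall)
  → r_1 = 2.6273
beam 2: φ=-45°, α=300°
  d=(0.5000,-0.8660)  start (1,3)  tX=0.6400 tY=0.8545  stride 1/|dx|=2.0000 1/|dy|=1.1547
    cross x-line → (2,3), t=0.6400
    cross y-line → (2,2), t=0.8545
    cross y-line → (2,1), t=2.0092
    cross x-line → (3,1), t=2.6400 (wall)
  → r_2 = 2.6400
beam 3: φ=0°, α=345°
  d=(0.9659,-0.2588)  start (1,3)  tX=0.3313 tY=2.8591  stride 1/|dx|=1.0353 1/|dy|=3.8637
    cross x-line → (2,3), t=0.3313
    cross x-line → (3,3), t=1.3666
    cross x-line → (4,3), t=2.4018
    cross y-line → (4,2), t=2.8591
    cross x-line → (5,2), t=3.4371
    cross x-line → (6,2), t=4.4724 (wall)
  → r_3 = 4.4724
beam 4: φ=45°, α=30°
  d=(0.8660,0.5000)  start (1,3)  tX=0.3695 tY=0.5200  stride 1/|dx|=1.1547 1/|dy|=2.0000
    cross x-line → (2,3), t=0.3695
    cross y-line → (2,4), t=0.5200
    cross x-line → (3,4), t=1.5242
    cross y-line → (3,5), t=2.5200
    cross x-line → (4,5), t=2.6789 (wall)
  → r_4 = 2.6789
beam 5: φ=90°, α=75°
  d=(0.2588,0.9659)  start (1,3)  tX=1.2364 tY=0.2692  stride 1/|dx|=3.8637 1/|dy|=1.0353
    cross y-line → (1,4), t=0.2692 (wall)
  → r_5 = 0.2692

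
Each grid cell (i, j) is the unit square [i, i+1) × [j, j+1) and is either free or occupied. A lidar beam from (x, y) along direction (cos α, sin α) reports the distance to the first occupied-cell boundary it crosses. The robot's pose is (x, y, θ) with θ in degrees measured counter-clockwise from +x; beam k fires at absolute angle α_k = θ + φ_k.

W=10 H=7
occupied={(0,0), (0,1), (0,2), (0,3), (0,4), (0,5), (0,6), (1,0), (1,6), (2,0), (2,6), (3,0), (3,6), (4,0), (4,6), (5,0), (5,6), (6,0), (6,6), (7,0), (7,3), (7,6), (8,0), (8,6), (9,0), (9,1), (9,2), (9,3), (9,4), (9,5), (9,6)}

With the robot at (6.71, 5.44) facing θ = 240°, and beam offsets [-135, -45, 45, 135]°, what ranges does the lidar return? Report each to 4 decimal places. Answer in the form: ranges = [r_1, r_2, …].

beam 1: φ=-135°, α=105°
  direction (-0.2588, 0.9659); cell (6,5); t to first gridline: x 2.7432, y 0.5798 (then +3.8637 / +1.0353)
    (6,6) via y @ 0.5798  # hit
  → r_1 = 0.5798
beam 2: φ=-45°, α=195°
  direction (-0.9659, -0.2588); cell (6,5); t to first gridline: x 0.7350, y 1.7000 (then +1.0353 / +3.8637)
    (5,5) via x @ 0.7350
    (5,4) via y @ 1.7000
    (4,4) via x @ 1.7703
    (3,4) via x @ 2.8056
    (2,4) via x @ 3.8409
    (1,4) via x @ 4.8762
    (1,3) via y @ 5.5637
    (0,3) via x @ 5.9114  # hit
  → r_2 = 5.9114
beam 3: φ=45°, α=285°
  direction (0.2588, -0.9659); cell (6,5); t to first gridline: x 1.1205, y 0.4555 (then +3.8637 / +1.0353)
    (6,4) via y @ 0.4555
    (7,4) via x @ 1.1205
    (7,3) via y @ 1.4908  # hit
  → r_3 = 1.4908
beam 4: φ=135°, α=15°
  direction (0.9659, 0.2588); cell (6,5); t to first gridline: x 0.3002, y 2.1637 (then +1.0353 / +3.8637)
    (7,5) via x @ 0.3002
    (8,5) via x @ 1.3355
    (8,6) via y @ 2.1637  # hit
  → r_4 = 2.1637

ranges = [0.5798, 5.9114, 1.4908, 2.1637]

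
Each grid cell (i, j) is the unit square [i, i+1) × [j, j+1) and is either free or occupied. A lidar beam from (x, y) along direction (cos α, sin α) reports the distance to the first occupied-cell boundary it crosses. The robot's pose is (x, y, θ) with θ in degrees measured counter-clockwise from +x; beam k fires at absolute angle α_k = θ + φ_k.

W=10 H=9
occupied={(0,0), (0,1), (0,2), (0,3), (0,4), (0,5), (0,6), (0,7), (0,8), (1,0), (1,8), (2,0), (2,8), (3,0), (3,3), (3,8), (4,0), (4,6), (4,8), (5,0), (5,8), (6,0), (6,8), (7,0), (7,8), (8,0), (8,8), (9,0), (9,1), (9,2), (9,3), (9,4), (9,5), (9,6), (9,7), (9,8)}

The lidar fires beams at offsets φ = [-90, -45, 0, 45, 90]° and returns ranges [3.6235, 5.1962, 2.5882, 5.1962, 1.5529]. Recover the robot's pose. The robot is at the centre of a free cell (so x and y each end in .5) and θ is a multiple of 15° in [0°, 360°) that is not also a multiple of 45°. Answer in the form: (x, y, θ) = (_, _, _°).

(x, y, θ) = (5.5, 3.5, 105°)

The pose lattice has 54·16 = 864 candidates. Test each by forward raycasting.
  (5.5, 1.5, 240°): beam 1 = 5.1962 ≠ 3.6235 ✗
  (3.5, 4.5, 210°): beam 1 = 4.0415 ≠ 3.6235 ✗
  (3.5, 2.5, 240°): beam 1 = 2.8868 ≠ 3.6235 ✗
  (1.5, 1.5, 30°): beam 1 = 0.5774 ≠ 3.6235 ✗
  …
  (5.5, 3.5, 105°): r_1=3.6235, r_2=5.1962, r_3=2.5882, r_4=5.1962, r_5=1.5529 — all match ✓
No second candidate reproduces the full scan.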